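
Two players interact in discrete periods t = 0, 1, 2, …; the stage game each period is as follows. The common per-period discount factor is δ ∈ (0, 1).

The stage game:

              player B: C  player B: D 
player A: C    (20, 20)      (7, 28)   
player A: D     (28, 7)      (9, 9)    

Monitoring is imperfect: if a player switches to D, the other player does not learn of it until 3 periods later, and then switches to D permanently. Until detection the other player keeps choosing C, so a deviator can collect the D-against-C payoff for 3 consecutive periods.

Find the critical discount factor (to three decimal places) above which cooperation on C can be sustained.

Deviating for the 3 undetected periods gains 28−20 = 8 per period over cooperation, then loses 20−9 = 11 per period forever once punishment starts.
Gain: 8(1 + δ + … + δ^2); loss: 11·δ^3/(1−δ).
No profitable deviation ⇔ 8(1−δ^3) ≤ 11·δ^3, i.e. δ^3 ≥ 8/(8+11) = 8/19.
Hence δ ≥ (8/19)^(1/3) ≈ 0.750.

0.750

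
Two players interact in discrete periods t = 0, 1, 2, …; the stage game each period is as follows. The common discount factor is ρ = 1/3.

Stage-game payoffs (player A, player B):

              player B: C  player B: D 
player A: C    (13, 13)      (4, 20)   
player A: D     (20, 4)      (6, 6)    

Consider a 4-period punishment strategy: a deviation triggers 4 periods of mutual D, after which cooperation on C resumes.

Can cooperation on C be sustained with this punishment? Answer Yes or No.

IC: ρ+…+ρ^4 ≥ (20−13)/(13−6) = 1.
At ρ = 1/3: partial sum = 0.4938 < 1.0000. Cooperation not sustainable.

No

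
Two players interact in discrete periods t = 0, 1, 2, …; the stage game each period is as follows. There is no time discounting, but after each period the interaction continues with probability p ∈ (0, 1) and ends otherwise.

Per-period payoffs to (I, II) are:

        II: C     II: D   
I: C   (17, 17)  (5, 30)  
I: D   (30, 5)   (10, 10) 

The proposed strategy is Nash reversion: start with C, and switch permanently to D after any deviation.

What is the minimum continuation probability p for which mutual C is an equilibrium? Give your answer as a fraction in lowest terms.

With no time discounting, the continuation probability p plays the role of the discount factor.
Grim-trigger IC: 17/(1−p) ≥ 30 + 10p/(1−p) ⇒ p ≥ (30−17)/(30−10) = 13/20.

13/20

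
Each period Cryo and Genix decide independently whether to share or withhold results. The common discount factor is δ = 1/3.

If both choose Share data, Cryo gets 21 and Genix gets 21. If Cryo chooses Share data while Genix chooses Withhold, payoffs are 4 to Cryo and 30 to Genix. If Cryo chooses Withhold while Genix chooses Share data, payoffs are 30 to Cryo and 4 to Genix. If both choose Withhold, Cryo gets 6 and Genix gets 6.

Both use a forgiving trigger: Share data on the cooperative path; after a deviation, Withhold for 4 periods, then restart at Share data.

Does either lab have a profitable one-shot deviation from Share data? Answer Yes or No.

A one-shot deviation gives 30 now, then 6 for 4 periods, then back to 21.
Gain from deviating: (30−21) today; loss: (21−6) in each of the next 4 periods.
No-deviation condition: (21−6)(δ+…+δ^4) ≥ 30−21, i.e. δ+…+δ^4 ≥ 3/5.
At δ = 1/3: δ+…+δ^4 = 0.4938 < 0.6000.
So cooperation is not sustainable.

Yes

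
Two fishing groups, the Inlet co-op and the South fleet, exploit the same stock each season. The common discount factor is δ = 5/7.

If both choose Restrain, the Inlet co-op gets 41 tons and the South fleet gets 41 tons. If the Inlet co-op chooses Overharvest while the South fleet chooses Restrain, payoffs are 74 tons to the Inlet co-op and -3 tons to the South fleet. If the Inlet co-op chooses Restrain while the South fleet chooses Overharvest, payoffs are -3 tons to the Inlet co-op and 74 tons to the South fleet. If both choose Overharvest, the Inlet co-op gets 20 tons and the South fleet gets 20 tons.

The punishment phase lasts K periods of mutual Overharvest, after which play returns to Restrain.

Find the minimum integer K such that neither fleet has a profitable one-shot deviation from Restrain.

No profitable deviation requires (41−20)(δ+…+δ^K) ≥ 74−41, i.e. δ+…+δ^K ≥ 11/7 ≈ 1.5714.
With δ = 5/7, the partial sums are K=1: 0.7143, K=2: 1.2245, K=3: 1.5889.
K = 3 is the first length at which the sum reaches 1.5714.

3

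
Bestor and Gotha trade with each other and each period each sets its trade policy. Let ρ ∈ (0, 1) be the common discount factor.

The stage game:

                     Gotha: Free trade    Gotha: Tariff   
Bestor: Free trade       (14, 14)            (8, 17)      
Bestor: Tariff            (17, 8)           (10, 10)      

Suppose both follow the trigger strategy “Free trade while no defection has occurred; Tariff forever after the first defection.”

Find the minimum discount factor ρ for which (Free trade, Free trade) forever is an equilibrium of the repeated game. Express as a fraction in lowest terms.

Under grim trigger the critical discount factor is (T−C)/(T−P) with T = 17, C = 14, P = 10.
ρ* = (17−14)/(17−10) = 3/7.

3/7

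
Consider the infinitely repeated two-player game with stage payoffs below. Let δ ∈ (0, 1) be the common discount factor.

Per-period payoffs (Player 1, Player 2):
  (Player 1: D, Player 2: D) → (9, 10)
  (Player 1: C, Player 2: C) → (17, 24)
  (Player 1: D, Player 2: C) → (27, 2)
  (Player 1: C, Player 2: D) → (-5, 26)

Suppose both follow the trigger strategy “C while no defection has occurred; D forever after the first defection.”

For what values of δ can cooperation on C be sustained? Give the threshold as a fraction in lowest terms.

For Player 1: deviation gain 27−17 = 10, per-period punishment loss 17−9 = 8. IC gives δ ≥ 10/18 = 5/9.
For Player 2: gain 2, loss 14 per period, so δ ≥ 2/16 = 1/8.
The tighter constraint is Player 1's, so cooperation needs δ ≥ 5/9.

5/9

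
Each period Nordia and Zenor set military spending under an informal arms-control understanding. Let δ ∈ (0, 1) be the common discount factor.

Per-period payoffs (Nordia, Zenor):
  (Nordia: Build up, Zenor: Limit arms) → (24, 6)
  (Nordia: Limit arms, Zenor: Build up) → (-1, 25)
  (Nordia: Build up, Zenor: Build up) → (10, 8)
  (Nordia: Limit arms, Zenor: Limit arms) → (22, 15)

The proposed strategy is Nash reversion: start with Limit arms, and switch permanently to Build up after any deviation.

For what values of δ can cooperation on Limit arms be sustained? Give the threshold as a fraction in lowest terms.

10/17

Nordia's threshold: (24−22)/(24−10) = 1/7.
Zenor's threshold: (25−15)/(25−8) = 10/17.
1/7 < 10/17, so Zenor binds and δ* = 10/17.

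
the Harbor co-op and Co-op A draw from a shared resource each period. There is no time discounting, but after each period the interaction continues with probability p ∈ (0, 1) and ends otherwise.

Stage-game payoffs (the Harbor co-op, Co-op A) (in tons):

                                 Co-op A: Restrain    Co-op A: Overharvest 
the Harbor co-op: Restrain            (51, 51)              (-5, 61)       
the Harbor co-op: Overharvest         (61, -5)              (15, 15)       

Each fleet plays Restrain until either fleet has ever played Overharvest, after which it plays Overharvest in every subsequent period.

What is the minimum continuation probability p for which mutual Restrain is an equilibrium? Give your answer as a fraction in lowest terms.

Expected cooperation value is 51 + p·51 + p²·51 + … = 51/(1−p); deviation gives 61 + p·15/(1−p).
51 ≥ 61(1−p) + 15p ⇒ 46p ≥ 10 ⇒ p ≥ 10/46 = 5/23.

5/23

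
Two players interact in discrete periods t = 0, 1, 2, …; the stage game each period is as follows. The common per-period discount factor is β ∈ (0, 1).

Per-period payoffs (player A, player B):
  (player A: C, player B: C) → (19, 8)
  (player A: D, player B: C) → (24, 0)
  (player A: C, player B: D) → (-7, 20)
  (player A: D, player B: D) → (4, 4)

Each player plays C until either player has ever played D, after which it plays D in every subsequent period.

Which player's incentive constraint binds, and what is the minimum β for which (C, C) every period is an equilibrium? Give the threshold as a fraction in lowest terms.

For player A: deviation gain 24−19 = 5, per-period punishment loss 19−4 = 15. IC gives β ≥ 5/20 = 1/4.
For player B: gain 12, loss 4 per period, so β ≥ 12/16 = 3/4.
The tighter constraint is player B's, so cooperation needs β ≥ 3/4.

player B; β ≥ 3/4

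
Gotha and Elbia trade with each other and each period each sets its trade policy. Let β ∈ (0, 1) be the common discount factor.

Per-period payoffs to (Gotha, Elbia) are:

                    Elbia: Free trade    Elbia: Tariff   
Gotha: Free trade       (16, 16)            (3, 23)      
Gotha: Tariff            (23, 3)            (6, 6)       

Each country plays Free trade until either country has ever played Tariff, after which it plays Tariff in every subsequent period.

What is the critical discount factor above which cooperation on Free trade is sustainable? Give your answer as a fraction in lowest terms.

7/17

One-period gain from deviating is 23 − 16 = 7. The loss is 16 − 6 = 10 in every subsequent period, with present value 10·β/(1−β).
Deviation is unprofitable when 10·β/(1−β) ≥ 7, i.e. β/(1−β) ≥ 7/10.
Equivalently β ≥ 7/(7+10) = 7/17.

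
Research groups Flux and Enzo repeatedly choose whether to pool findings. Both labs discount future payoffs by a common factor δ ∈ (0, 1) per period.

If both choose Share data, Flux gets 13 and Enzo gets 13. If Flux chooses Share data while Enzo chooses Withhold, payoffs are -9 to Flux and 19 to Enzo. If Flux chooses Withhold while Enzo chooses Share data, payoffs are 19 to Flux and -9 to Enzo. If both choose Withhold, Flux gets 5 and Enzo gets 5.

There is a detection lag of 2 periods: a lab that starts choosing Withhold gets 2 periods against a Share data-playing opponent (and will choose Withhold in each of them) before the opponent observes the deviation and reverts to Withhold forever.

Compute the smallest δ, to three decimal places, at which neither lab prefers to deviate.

0.655

Deviating for the 2 undetected periods gains 19−13 = 6 per period over cooperation, then loses 13−5 = 8 per period forever once punishment starts.
Gain: 6(1 + δ + … + δ^1); loss: 8·δ^2/(1−δ).
No profitable deviation ⇔ 6(1−δ^2) ≤ 8·δ^2, i.e. δ^2 ≥ 6/(6+8) = 3/7.
Hence δ ≥ (3/7)^(1/2) ≈ 0.655.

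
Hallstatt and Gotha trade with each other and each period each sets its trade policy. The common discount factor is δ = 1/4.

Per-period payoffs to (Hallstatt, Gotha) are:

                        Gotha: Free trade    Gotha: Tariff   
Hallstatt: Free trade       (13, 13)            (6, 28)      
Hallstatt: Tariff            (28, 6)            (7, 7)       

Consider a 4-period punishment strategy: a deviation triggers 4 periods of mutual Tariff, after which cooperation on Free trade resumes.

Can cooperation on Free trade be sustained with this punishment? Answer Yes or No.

No

A one-shot deviation gives 28 now, then 7 for 4 periods, then back to 13.
Gain from deviating: (28−13) today; loss: (13−7) in each of the next 4 periods.
No-deviation condition: (13−7)(δ+…+δ^4) ≥ 28−13, i.e. δ+…+δ^4 ≥ 5/2.
At δ = 1/4: δ+…+δ^4 = 0.3320 < 2.5000.
So cooperation is not sustainable.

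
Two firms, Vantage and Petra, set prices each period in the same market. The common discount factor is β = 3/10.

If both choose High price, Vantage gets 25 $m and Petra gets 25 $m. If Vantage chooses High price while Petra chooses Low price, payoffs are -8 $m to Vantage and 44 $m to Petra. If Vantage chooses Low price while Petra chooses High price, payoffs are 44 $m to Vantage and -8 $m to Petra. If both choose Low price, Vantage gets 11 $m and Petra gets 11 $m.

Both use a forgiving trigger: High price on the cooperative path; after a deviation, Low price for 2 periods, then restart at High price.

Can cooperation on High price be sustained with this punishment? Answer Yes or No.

A one-shot deviation gives 44 now, then 11 for 2 periods, then back to 25.
Gain from deviating: (44−25) today; loss: (25−11) in each of the next 2 periods.
No-deviation condition: (25−11)(β+…+β^2) ≥ 44−25, i.e. β+…+β^2 ≥ 19/14.
At β = 3/10: β+…+β^2 = 0.3900 < 1.3571.
So cooperation is not sustainable.

No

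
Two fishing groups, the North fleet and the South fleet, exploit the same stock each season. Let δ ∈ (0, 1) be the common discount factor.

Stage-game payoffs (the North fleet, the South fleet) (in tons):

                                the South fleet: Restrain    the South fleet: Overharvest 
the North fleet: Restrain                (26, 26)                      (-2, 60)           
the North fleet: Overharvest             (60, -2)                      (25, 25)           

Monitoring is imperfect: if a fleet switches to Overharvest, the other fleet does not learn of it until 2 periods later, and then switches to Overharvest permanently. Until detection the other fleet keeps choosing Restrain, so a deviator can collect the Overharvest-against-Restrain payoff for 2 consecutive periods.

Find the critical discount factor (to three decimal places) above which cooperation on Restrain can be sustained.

0.986

A deviator earns 60 for 2 periods, then 25 forever; cooperating earns 26 forever. Multiplying the IC by (1−δ):
26 ≥ 60(1−δ^2) + 25δ^2, so 35·δ^2 ≥ 34 and δ^2 ≥ 34/35.
δ ≥ (34/35)^(1/2) ≈ 0.986.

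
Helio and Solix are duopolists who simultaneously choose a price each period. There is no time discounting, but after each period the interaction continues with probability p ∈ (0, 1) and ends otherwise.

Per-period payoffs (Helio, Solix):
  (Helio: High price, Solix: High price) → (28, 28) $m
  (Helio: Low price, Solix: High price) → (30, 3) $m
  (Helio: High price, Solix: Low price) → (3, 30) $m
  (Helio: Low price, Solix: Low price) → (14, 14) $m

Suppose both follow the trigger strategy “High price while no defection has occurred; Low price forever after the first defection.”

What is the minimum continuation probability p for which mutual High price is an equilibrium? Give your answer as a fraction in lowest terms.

With no time discounting, the continuation probability p plays the role of the discount factor.
Grim-trigger IC: 28/(1−p) ≥ 30 + 14p/(1−p) ⇒ p ≥ (30−28)/(30−14) = 1/8.

1/8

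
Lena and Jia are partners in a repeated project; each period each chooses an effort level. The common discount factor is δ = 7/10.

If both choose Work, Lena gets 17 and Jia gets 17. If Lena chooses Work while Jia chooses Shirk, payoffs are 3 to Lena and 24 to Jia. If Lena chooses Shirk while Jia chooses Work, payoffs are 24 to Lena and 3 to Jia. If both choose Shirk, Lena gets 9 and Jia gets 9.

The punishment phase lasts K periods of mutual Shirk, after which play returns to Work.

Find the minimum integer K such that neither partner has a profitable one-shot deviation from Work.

2

Need Σ_{k=1}^{K} δ^k ≥ (24−17)/(17−9) = 0.8750 at δ = 7/10.
At K = 1 the sum is 0.7000 < 0.8750; at K = 2 it is 1.1900 ≥ 0.8750.
So the minimum punishment length is K = 2.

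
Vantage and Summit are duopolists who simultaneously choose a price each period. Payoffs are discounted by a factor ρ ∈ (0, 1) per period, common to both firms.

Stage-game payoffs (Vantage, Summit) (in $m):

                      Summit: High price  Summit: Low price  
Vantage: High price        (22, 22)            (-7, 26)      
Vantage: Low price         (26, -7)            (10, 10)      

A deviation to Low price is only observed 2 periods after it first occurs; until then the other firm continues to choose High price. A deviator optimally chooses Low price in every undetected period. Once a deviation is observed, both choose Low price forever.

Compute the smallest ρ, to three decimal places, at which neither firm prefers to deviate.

0.500

Deviating for the 2 undetected periods gains 26−22 = 4 per period over cooperation, then loses 22−10 = 12 per period forever once punishment starts.
Gain: 4(1 + ρ + … + ρ^1); loss: 12·ρ^2/(1−ρ).
No profitable deviation ⇔ 4(1−ρ^2) ≤ 12·ρ^2, i.e. ρ^2 ≥ 4/(4+12) = 1/4.
Hence ρ ≥ (1/4)^(1/2) ≈ 0.500.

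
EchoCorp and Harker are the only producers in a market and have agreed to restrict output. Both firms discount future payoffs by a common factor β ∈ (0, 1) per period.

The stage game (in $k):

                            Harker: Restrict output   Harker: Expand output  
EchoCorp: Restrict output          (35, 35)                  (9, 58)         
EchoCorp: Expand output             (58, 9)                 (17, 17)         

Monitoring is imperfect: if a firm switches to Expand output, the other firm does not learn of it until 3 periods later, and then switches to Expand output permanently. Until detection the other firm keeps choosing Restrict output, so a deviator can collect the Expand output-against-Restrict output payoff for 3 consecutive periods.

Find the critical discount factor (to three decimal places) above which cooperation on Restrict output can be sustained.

0.825

A deviator earns 58 for 3 periods, then 17 forever; cooperating earns 35 forever. Multiplying the IC by (1−β):
35 ≥ 58(1−β^3) + 17β^3, so 41·β^3 ≥ 23 and β^3 ≥ 23/41.
β ≥ (23/41)^(1/3) ≈ 0.825.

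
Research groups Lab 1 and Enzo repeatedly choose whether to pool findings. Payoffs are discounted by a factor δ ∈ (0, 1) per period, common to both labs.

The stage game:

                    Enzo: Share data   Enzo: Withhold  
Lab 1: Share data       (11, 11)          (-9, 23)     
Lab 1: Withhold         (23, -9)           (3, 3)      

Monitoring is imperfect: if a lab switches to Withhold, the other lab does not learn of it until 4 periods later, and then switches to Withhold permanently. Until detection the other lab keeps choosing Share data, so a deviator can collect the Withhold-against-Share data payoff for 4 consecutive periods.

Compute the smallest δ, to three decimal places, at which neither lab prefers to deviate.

Deviating for the 4 undetected periods gains 23−11 = 12 per period over cooperation, then loses 11−3 = 8 per period forever once punishment starts.
Gain: 12(1 + δ + … + δ^3); loss: 8·δ^4/(1−δ).
No profitable deviation ⇔ 12(1−δ^4) ≤ 8·δ^4, i.e. δ^4 ≥ 12/(12+8) = 3/5.
Hence δ ≥ (3/5)^(1/4) ≈ 0.880.

0.880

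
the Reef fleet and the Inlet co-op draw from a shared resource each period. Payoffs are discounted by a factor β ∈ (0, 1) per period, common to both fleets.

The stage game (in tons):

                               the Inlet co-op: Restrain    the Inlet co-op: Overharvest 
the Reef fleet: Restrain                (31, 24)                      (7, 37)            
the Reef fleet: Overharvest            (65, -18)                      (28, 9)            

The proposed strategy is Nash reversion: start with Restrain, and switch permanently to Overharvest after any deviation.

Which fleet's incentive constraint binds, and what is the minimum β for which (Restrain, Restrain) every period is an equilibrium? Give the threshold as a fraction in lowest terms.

For the Reef fleet: deviation gain 65−31 = 34, per-period punishment loss 31−28 = 3. IC gives β ≥ 34/37.
For the Inlet co-op: gain 13, loss 15 per period, so β ≥ 13/28.
The tighter constraint is the Reef fleet's, so cooperation needs β ≥ 34/37.

the Reef fleet; β ≥ 34/37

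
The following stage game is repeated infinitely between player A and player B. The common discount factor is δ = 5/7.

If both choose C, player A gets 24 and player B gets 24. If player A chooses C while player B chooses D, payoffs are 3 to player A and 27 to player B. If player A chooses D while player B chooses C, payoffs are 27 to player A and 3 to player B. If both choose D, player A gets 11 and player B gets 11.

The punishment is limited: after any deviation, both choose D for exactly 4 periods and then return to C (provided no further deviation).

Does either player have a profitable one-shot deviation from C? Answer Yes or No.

No

IC: δ+…+δ^4 ≥ (27−24)/(24−11) = 3/13.
At δ = 5/7: partial sum = 1.8492 ≥ 0.2308. Cooperation sustainable.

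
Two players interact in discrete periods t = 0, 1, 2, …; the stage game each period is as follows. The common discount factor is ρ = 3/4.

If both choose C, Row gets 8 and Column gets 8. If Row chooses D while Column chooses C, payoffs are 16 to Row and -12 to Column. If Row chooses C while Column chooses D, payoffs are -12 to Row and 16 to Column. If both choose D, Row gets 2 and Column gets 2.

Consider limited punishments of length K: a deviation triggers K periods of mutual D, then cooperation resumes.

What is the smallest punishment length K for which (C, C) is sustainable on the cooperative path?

3

Need Σ_{k=1}^{K} ρ^k ≥ (16−8)/(8−2) = 1.3333 at ρ = 3/4.
At K = 2 the sum is 1.3125 < 1.3333; at K = 3 it is 1.7344 ≥ 1.3333.
So the minimum punishment length is K = 3.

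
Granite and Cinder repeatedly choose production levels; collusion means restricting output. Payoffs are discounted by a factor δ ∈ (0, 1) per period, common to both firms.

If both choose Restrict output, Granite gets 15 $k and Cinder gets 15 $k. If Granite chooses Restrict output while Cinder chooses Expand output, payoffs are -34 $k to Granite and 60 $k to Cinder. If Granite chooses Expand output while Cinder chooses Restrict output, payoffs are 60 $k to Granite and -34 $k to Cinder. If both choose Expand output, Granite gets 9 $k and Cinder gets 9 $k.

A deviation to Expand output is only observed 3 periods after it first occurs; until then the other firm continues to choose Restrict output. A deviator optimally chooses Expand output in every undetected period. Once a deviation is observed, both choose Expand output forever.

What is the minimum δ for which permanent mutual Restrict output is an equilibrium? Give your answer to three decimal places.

0.959

Deviating for the 3 undetected periods gains 60−15 = 45 per period over cooperation, then loses 15−9 = 6 per period forever once punishment starts.
Gain: 45(1 + δ + … + δ^2); loss: 6·δ^3/(1−δ).
No profitable deviation ⇔ 45(1−δ^3) ≤ 6·δ^3, i.e. δ^3 ≥ 45/(45+6) = 15/17.
Hence δ ≥ (15/17)^(1/3) ≈ 0.959.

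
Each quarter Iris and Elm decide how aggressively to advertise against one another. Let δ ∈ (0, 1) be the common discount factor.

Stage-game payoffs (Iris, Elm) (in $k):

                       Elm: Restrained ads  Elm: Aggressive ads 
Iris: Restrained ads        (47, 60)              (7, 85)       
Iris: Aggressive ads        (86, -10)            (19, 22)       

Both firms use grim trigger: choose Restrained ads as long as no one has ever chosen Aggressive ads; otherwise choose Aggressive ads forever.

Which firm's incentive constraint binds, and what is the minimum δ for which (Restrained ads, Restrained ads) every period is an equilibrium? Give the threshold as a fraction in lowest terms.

Iris's threshold: (86−47)/(86−19) = 39/67.
Elm's threshold: (85−60)/(85−22) = 25/63.
39/67 > 25/63, so Iris binds and δ* = 39/67.

Iris; δ ≥ 39/67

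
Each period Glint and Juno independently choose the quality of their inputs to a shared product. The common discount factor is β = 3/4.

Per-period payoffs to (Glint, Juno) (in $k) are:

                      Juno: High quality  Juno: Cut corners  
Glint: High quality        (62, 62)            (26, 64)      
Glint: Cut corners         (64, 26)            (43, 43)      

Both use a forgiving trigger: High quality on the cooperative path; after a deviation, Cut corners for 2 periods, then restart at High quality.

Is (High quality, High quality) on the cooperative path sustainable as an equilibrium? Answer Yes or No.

IC: β+…+β^2 ≥ (64−62)/(62−43) = 2/19.
At β = 3/4: partial sum = 1.3125 ≥ 0.1053. Cooperation sustainable.

Yes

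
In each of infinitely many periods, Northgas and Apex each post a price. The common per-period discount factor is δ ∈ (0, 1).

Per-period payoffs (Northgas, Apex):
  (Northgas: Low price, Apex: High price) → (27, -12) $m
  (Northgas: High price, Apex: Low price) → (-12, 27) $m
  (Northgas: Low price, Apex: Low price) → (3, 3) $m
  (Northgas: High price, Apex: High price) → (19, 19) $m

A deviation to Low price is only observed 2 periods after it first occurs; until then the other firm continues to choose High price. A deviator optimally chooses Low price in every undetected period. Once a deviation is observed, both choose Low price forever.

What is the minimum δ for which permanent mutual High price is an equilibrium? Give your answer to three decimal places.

0.577

The best deviation is to choose Low price for all 2 undetected periods, earning 27 each, then 3 forever once detected.
Deviation value: 27(1−δ^2)/(1−δ) + 3δ^2/(1−δ); cooperation value: 19/(1−δ).
IC: 19 ≥ 27(1−δ^2) + 3δ^2 = 27 − 24δ^2.
So δ^2 ≥ 8/24 = 1/3, giving δ ≥ (1/3)^(1/2) ≈ 0.577.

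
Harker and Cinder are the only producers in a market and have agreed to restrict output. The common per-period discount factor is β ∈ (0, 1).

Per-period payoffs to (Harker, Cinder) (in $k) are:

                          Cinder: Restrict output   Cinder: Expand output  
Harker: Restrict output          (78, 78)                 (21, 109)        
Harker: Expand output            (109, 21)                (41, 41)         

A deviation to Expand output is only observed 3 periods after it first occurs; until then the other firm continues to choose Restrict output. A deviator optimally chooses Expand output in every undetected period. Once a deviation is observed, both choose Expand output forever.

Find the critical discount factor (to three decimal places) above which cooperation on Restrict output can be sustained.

0.770

Deviating for the 3 undetected periods gains 109−78 = 31 per period over cooperation, then loses 78−41 = 37 per period forever once punishment starts.
Gain: 31(1 + β + … + β^2); loss: 37·β^3/(1−β).
No profitable deviation ⇔ 31(1−β^3) ≤ 37·β^3, i.e. β^3 ≥ 31/(31+37) = 31/68.
Hence β ≥ (31/68)^(1/3) ≈ 0.770.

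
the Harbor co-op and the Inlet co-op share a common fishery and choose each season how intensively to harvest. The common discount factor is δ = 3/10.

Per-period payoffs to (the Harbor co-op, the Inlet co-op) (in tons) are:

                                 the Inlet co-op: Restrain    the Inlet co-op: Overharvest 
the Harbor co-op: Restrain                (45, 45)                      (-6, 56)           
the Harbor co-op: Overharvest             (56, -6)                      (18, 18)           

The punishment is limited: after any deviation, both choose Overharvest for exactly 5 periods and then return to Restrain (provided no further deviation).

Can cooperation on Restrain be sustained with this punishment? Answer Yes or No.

IC: δ+…+δ^5 ≥ (56−45)/(45−18) = 11/27.
At δ = 3/10: partial sum = 0.4275 ≥ 0.4074. Cooperation sustainable.

Yes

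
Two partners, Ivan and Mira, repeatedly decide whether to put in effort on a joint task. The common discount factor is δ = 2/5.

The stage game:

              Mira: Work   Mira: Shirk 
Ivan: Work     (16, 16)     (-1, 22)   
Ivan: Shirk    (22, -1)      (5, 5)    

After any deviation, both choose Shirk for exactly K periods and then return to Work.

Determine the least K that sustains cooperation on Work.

IC: δ(1−δ^K)/(1−δ) ≥ (22−16)/(16−5) = 6/11.
With δ = 2/5: need 1 − δ^K ≥ 6/11·(1−2/5)/(2/5), i.e. δ^K ≤ 0.1818.
Since (2/5)^1 = 0.4000 and (2/5)^2 = 0.1600, the smallest such K is 2.

2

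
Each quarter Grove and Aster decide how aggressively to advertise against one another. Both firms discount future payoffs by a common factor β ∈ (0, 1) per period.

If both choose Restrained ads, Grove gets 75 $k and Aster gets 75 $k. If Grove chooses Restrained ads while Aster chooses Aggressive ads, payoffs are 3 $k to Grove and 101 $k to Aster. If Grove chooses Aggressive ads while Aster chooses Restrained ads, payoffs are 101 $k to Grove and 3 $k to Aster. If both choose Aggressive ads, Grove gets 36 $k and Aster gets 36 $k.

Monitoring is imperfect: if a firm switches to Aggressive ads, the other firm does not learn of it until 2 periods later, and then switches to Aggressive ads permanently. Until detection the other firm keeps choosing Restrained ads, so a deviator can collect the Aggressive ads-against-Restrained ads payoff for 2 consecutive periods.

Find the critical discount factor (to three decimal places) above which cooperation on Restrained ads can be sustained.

A deviator earns 101 for 2 periods, then 36 forever; cooperating earns 75 forever. Multiplying the IC by (1−β):
75 ≥ 101(1−β^2) + 36β^2, so 65·β^2 ≥ 26 and β^2 ≥ 2/5.
β ≥ (2/5)^(1/2) ≈ 0.632.

0.632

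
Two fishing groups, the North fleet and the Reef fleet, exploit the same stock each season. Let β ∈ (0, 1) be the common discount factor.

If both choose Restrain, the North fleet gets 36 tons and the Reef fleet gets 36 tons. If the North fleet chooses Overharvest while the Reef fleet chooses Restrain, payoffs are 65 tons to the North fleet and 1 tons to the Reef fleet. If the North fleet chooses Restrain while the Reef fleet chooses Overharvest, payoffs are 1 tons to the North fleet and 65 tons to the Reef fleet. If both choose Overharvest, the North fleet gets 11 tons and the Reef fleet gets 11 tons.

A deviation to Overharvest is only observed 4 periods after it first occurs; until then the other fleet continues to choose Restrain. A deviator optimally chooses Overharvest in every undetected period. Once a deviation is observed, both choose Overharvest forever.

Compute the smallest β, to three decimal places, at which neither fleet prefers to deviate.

0.856

Deviating for the 4 undetected periods gains 65−36 = 29 per period over cooperation, then loses 36−11 = 25 per period forever once punishment starts.
Gain: 29(1 + β + … + β^3); loss: 25·β^4/(1−β).
No profitable deviation ⇔ 29(1−β^4) ≤ 25·β^4, i.e. β^4 ≥ 29/(29+25) = 29/54.
Hence β ≥ (29/54)^(1/4) ≈ 0.856.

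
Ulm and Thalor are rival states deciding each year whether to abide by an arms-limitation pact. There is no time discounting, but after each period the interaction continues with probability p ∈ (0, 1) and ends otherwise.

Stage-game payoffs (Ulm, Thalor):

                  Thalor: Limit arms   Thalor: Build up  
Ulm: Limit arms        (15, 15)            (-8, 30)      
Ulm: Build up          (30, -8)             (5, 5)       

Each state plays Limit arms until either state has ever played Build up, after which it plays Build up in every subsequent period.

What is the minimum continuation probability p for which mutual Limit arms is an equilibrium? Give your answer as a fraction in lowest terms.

3/5

With no time discounting, the continuation probability p plays the role of the discount factor.
Grim-trigger IC: 15/(1−p) ≥ 30 + 5p/(1−p) ⇒ p ≥ (30−15)/(30−5) = 3/5.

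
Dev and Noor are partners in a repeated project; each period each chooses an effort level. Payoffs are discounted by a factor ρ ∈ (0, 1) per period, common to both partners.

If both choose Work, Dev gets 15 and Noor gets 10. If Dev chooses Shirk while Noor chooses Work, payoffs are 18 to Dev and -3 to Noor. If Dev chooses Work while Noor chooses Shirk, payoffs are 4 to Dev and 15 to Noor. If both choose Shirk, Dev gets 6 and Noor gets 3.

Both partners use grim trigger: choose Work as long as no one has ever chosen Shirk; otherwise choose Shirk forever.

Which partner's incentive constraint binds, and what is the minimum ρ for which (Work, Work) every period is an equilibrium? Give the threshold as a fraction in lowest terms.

For Dev: deviation gain 18−15 = 3, per-period punishment loss 15−6 = 9. IC gives ρ ≥ 3/12 = 1/4.
For Noor: gain 5, loss 7 per period, so ρ ≥ 5/12.
The tighter constraint is Noor's, so cooperation needs ρ ≥ 5/12.

Noor; ρ ≥ 5/12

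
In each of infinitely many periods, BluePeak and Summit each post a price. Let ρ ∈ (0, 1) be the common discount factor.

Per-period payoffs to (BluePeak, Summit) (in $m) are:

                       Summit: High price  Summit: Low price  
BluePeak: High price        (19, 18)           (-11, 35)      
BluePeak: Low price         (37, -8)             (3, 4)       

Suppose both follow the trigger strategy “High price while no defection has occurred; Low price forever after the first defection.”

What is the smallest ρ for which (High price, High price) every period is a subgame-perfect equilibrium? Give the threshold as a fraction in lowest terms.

17/31

For BluePeak: deviation gain 37−19 = 18, per-period punishment loss 19−3 = 16. IC gives ρ ≥ 18/34 = 9/17.
For Summit: gain 17, loss 14 per period, so ρ ≥ 17/31.
The tighter constraint is Summit's, so cooperation needs ρ ≥ 17/31.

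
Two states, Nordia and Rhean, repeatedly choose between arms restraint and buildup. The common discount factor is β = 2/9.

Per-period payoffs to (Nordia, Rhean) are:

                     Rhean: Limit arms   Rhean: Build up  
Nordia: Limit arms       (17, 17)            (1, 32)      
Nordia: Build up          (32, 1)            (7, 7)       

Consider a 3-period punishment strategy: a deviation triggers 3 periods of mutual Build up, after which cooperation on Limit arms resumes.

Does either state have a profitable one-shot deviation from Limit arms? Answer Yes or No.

Yes

IC: β+…+β^3 ≥ (32−17)/(17−7) = 3/2.
At β = 2/9: partial sum = 0.2826 < 1.5000. Cooperation not sustainable.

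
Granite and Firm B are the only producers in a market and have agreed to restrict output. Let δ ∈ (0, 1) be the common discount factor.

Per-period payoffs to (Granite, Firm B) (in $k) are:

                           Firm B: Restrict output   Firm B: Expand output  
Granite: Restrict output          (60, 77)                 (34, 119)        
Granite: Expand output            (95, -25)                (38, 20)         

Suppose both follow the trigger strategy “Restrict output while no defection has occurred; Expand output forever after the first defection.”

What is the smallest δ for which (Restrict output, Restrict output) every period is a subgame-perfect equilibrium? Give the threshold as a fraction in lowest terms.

35/57

Granite: cooperation gives 60 each period; deviation gives 95 once then 38 forever.
  60/(1−δ) ≥ 95 + 38δ/(1−δ) ⇒ δ ≥ 35/57.
Firm B: cooperation gives 77 each period; deviation gives 119 once then 20 forever.
  δ ≥ 42/99 = 14/33.
Both must hold, so the binding constraint is Granite's: δ ≥ 35/57.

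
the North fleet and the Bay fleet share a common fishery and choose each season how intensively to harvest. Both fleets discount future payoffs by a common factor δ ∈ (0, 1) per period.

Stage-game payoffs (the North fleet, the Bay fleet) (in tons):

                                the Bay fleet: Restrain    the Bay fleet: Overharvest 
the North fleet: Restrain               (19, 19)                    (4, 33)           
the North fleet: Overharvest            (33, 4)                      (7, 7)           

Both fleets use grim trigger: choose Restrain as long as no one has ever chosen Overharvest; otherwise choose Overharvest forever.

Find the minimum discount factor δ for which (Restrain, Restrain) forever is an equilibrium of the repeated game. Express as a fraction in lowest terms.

7/13

19/(1−δ) ≥ 33 + 7δ/(1−δ)
19 ≥ 33 − 26δ
δ ≥ 14/26 = 7/13.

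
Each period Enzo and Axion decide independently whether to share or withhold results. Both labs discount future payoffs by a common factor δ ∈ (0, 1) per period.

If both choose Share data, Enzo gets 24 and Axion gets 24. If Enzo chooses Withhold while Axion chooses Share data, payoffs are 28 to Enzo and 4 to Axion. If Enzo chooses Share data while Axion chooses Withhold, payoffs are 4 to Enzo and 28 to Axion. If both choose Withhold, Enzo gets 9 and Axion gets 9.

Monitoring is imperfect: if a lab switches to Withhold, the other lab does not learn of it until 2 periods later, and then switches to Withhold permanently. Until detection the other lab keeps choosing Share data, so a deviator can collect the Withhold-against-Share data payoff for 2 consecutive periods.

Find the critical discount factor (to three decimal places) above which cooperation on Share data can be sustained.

The best deviation is to choose Withhold for all 2 undetected periods, earning 28 each, then 9 forever once detected.
Deviation value: 28(1−δ^2)/(1−δ) + 9δ^2/(1−δ); cooperation value: 24/(1−δ).
IC: 24 ≥ 28(1−δ^2) + 9δ^2 = 28 − 19δ^2.
So δ^2 ≥ 4/19, giving δ ≥ (4/19)^(1/2) ≈ 0.459.

0.459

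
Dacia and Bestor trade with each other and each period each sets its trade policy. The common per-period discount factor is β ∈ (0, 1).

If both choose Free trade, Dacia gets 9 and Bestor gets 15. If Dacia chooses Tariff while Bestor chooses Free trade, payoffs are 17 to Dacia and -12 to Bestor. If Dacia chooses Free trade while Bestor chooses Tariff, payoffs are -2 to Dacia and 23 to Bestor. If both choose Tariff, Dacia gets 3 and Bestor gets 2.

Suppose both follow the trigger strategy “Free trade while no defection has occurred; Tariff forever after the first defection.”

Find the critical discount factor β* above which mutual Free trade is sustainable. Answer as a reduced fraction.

4/7

Dacia: cooperation gives 9 each period; deviation gives 17 once then 3 forever.
  9/(1−β) ≥ 17 + 3β/(1−β) ⇒ β ≥ 8/14 = 4/7.
Bestor: cooperation gives 15 each period; deviation gives 23 once then 2 forever.
  β ≥ 8/21.
Both must hold, so the binding constraint is Dacia's: β ≥ 4/7.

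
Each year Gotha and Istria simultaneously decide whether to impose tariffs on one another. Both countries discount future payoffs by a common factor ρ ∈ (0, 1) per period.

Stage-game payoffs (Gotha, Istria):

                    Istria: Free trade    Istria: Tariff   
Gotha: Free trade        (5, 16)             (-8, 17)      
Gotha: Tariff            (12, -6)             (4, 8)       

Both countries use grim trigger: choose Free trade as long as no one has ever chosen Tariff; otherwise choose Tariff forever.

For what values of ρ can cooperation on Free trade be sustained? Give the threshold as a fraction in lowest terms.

Gotha: cooperation gives 5 each period; deviation gives 12 once then 4 forever.
  5/(1−ρ) ≥ 12 + 4ρ/(1−ρ) ⇒ ρ ≥ 7/8.
Istria: cooperation gives 16 each period; deviation gives 17 once then 8 forever.
  ρ ≥ 1/9.
Both must hold, so the binding constraint is Gotha's: ρ ≥ 7/8.

7/8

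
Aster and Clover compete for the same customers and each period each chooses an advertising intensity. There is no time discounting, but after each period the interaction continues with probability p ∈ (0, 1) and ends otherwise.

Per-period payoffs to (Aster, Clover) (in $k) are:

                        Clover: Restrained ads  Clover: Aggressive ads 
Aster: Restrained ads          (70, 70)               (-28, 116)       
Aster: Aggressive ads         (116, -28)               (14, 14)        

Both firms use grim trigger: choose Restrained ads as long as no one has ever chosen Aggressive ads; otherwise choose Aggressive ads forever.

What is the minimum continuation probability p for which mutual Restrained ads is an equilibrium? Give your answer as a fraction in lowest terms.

23/51

Expected cooperation value is 70 + p·70 + p²·70 + … = 70/(1−p); deviation gives 116 + p·14/(1−p).
70 ≥ 116(1−p) + 14p ⇒ 102p ≥ 46 ⇒ p ≥ 46/102 = 23/51.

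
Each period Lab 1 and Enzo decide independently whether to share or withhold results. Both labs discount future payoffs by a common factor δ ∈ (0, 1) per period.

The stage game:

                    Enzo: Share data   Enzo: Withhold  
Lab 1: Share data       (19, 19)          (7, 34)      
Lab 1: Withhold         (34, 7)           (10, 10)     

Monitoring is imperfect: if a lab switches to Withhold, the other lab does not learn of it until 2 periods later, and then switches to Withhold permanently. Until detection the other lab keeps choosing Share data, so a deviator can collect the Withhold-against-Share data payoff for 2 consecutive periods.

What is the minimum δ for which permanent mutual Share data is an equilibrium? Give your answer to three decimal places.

Deviating for the 2 undetected periods gains 34−19 = 15 per period over cooperation, then loses 19−10 = 9 per period forever once punishment starts.
Gain: 15(1 + δ + … + δ^1); loss: 9·δ^2/(1−δ).
No profitable deviation ⇔ 15(1−δ^2) ≤ 9·δ^2, i.e. δ^2 ≥ 15/(15+9) = 5/8.
Hence δ ≥ (5/8)^(1/2) ≈ 0.791.

0.791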